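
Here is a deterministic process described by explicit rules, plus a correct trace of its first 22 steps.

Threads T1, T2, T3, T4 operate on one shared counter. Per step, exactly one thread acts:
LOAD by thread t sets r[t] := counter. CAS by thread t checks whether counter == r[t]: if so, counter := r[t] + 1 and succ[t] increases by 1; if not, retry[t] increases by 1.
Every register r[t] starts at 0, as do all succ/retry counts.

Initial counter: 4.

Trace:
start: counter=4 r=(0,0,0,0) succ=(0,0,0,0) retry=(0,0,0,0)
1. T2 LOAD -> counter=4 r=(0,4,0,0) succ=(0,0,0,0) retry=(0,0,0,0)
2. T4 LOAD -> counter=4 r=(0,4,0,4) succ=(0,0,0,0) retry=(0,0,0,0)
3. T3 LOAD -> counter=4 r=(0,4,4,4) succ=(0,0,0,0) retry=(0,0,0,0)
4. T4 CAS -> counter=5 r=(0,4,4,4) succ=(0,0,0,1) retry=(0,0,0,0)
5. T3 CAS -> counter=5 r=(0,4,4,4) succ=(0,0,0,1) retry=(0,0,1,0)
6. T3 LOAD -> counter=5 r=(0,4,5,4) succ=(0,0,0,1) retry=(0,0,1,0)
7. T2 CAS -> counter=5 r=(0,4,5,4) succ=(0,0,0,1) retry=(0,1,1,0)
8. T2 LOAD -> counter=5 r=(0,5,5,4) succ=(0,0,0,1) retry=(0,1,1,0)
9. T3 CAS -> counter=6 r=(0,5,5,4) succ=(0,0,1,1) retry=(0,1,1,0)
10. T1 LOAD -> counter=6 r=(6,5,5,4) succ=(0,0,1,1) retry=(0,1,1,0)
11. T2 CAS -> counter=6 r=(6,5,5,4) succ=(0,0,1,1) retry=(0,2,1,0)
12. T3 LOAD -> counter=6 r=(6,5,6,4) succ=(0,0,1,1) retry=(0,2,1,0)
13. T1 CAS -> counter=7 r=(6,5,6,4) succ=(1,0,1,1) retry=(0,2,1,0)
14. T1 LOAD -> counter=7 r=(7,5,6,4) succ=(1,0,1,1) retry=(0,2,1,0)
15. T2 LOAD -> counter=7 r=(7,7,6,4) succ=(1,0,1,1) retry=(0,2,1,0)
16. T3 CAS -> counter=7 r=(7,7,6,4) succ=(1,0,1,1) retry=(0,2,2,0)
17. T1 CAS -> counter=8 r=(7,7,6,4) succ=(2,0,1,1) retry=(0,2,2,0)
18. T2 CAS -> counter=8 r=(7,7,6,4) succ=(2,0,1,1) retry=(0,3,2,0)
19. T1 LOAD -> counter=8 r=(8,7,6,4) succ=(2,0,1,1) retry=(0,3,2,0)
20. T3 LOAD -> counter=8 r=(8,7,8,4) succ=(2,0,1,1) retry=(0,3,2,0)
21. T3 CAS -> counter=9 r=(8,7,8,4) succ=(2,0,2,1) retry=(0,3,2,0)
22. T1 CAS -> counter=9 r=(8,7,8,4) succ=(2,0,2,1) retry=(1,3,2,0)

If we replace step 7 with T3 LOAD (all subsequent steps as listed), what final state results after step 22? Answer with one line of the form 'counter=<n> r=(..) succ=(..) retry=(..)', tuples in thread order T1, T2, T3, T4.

counter=9 r=(8,7,8,4) succ=(2,0,2,1) retry=(1,2,2,0)

(re-executing from step 7 with the substitution; state before step 7: counter=5 r=(0,4,5,4) succ=(0,0,0,1) retry=(0,0,1,0))
7. T3 LOAD -> counter=5 r=(0,4,5,4) succ=(0,0,0,1) retry=(0,0,1,0)
8. T2 LOAD -> counter=5 r=(0,5,5,4) succ=(0,0,0,1) retry=(0,0,1,0)
9. T3 CAS -> counter=6 r=(0,5,5,4) succ=(0,0,1,1) retry=(0,0,1,0)
10. T1 LOAD -> counter=6 r=(6,5,5,4) succ=(0,0,1,1) retry=(0,0,1,0)
11. T2 CAS -> counter=6 r=(6,5,5,4) succ=(0,0,1,1) retry=(0,1,1,0)
12. T3 LOAD -> counter=6 r=(6,5,6,4) succ=(0,0,1,1) retry=(0,1,1,0)
13. T1 CAS -> counter=7 r=(6,5,6,4) succ=(1,0,1,1) retry=(0,1,1,0)
14. T1 LOAD -> counter=7 r=(7,5,6,4) succ=(1,0,1,1) retry=(0,1,1,0)
15. T2 LOAD -> counter=7 r=(7,7,6,4) succ=(1,0,1,1) retry=(0,1,1,0)
16. T3 CAS -> counter=7 r=(7,7,6,4) succ=(1,0,1,1) retry=(0,1,2,0)
17. T1 CAS -> counter=8 r=(7,7,6,4) succ=(2,0,1,1) retry=(0,1,2,0)
18. T2 CAS -> counter=8 r=(7,7,6,4) succ=(2,0,1,1) retry=(0,2,2,0)
19. T1 LOAD -> counter=8 r=(8,7,6,4) succ=(2,0,1,1) retry=(0,2,2,0)
20. T3 LOAD -> counter=8 r=(8,7,8,4) succ=(2,0,1,1) retry=(0,2,2,0)
21. T3 CAS -> counter=9 r=(8,7,8,4) succ=(2,0,2,1) retry=(0,2,2,0)
22. T1 CAS -> counter=9 r=(8,7,8,4) succ=(2,0,2,1) retry=(1,2,2,0)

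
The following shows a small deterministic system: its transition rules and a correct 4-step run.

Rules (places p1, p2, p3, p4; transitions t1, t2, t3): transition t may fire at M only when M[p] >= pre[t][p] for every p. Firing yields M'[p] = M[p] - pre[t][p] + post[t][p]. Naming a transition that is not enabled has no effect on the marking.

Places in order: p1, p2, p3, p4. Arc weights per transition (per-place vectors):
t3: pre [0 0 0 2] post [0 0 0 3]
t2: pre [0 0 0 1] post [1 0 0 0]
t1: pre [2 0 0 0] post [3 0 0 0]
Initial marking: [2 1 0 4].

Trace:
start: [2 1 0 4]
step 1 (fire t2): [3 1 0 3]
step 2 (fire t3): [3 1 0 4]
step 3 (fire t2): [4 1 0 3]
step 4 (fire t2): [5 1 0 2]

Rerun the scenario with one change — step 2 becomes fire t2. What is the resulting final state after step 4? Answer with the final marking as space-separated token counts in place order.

6 1 0 0

(re-executing from step 2 with the substitution; state before step 2: [3 1 0 3])
step 2 (fire t2): [4 1 0 2]
step 3 (fire t2): [5 1 0 1]
step 4 (fire t2): [6 1 0 0]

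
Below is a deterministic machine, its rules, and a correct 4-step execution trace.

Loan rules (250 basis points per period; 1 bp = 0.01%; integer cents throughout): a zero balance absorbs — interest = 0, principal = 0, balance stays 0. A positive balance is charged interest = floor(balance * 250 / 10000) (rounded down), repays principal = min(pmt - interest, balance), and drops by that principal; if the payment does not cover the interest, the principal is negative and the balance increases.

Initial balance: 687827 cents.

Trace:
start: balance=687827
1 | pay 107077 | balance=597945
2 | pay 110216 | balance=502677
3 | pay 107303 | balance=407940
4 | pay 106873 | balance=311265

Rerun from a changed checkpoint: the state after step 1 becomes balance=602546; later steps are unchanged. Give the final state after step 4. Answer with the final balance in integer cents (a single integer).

316220

state after step 1 := balance=602546
2 | pay 110216 | balance=507393
3 | pay 107303 | balance=412774
4 | pay 106873 | balance=316220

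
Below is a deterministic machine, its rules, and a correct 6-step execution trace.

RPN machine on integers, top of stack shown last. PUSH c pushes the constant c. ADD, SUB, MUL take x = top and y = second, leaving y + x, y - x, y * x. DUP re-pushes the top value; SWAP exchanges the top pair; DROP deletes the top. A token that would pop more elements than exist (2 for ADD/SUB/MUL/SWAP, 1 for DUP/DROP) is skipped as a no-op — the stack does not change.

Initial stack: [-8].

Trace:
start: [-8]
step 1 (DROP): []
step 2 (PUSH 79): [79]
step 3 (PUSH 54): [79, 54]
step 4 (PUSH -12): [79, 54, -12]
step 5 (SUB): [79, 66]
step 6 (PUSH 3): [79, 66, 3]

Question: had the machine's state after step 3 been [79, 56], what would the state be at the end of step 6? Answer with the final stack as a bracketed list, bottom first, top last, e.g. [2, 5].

state after step 3 := [79, 56]
step 4 (PUSH -12): [79, 56, -12]
step 5 (SUB): [79, 68]
step 6 (PUSH 3): [79, 68, 3]

[79, 68, 3]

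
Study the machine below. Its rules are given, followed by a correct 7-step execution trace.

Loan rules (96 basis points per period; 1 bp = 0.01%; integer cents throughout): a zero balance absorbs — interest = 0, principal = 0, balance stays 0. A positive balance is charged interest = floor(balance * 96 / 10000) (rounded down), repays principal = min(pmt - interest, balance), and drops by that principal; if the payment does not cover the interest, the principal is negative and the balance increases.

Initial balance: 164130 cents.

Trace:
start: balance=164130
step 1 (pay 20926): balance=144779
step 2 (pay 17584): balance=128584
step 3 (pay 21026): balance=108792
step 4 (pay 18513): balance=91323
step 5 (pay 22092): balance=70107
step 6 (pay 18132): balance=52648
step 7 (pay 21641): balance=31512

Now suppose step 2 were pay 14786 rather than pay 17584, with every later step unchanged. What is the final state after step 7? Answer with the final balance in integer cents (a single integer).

34447

(re-executing from step 2 with the substitution; state before step 2: balance=144779)
step 2 (pay 14786): balance=131382
step 3 (pay 21026): balance=111617
step 4 (pay 18513): balance=94175
step 5 (pay 22092): balance=72987
step 6 (pay 18132): balance=55555
step 7 (pay 21641): balance=34447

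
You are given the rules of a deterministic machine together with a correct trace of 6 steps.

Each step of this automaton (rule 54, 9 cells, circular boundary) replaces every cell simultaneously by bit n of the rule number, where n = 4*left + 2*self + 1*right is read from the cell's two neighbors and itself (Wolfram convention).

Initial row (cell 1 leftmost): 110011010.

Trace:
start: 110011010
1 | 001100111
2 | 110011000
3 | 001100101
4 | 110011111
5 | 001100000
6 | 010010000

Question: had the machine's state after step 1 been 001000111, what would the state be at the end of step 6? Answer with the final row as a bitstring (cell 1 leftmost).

state after step 1 := 001000111
2 | 111101000
3 | 000011101
4 | 100100011
5 | 011110100
6 | 100001110

100001110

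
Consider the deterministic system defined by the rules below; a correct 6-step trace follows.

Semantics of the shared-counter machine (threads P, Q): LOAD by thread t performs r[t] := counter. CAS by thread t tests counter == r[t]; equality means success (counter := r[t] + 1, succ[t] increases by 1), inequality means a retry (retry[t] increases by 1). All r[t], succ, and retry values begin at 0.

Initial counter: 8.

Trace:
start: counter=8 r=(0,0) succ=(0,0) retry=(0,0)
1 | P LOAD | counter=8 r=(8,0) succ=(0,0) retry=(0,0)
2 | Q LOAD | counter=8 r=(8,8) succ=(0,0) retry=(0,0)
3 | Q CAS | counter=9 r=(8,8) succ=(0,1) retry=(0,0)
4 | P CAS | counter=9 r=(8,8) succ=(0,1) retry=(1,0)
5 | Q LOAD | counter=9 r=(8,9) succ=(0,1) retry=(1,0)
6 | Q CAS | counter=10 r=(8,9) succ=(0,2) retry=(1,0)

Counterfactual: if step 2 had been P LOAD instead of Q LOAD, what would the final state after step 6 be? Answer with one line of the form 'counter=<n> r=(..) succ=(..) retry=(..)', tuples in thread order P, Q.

(re-executing from step 2 with the substitution; state before step 2: counter=8 r=(8,0) succ=(0,0) retry=(0,0))
2 | P LOAD | counter=8 r=(8,0) succ=(0,0) retry=(0,0)
3 | Q CAS | counter=8 r=(8,0) succ=(0,0) retry=(0,1)
4 | P CAS | counter=9 r=(8,0) succ=(1,0) retry=(0,1)
5 | Q LOAD | counter=9 r=(8,9) succ=(1,0) retry=(0,1)
6 | Q CAS | counter=10 r=(8,9) succ=(1,1) retry=(0,1)

counter=10 r=(8,9) succ=(1,1) retry=(0,1)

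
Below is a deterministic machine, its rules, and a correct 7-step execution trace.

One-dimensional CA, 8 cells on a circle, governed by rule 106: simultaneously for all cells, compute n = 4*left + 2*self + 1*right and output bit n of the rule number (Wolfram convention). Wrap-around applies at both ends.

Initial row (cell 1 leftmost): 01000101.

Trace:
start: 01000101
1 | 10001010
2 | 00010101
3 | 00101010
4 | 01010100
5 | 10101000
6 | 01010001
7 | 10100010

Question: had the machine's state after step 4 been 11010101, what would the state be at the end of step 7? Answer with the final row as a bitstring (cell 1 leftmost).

state after step 4 := 11010101
5 | 01101011
6 | 11110111
7 | 00011100

00011100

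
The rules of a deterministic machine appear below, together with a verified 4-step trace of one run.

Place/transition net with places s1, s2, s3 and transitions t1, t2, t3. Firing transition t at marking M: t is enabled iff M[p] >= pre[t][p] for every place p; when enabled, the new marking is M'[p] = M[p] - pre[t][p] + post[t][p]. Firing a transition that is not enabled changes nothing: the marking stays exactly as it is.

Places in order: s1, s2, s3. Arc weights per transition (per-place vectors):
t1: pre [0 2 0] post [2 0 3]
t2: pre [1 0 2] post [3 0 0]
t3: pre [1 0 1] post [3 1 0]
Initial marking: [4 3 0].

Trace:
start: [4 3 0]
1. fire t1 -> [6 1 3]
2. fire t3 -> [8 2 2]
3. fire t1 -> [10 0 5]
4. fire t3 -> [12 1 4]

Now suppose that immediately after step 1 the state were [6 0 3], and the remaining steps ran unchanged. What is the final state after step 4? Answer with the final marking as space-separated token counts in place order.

10 2 1

state after step 1 := [6 0 3]
2. fire t3 -> [8 1 2]
3. fire t1 -> [8 1 2]
4. fire t3 -> [10 2 1]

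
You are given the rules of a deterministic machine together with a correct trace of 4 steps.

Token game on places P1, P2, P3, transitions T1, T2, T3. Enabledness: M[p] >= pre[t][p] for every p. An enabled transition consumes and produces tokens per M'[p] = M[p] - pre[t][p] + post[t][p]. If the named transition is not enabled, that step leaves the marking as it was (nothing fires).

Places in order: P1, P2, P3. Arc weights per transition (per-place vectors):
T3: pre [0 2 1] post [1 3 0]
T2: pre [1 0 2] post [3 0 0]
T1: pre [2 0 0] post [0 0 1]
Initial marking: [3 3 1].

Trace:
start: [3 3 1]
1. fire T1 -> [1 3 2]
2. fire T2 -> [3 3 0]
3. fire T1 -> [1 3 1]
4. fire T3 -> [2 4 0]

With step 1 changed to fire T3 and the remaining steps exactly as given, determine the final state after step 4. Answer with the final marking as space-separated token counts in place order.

3 5 0

(re-executing from step 1 with the substitution; state before step 1: [3 3 1])
1. fire T3 -> [4 4 0]
2. fire T2 -> [4 4 0]
3. fire T1 -> [2 4 1]
4. fire T3 -> [3 5 0]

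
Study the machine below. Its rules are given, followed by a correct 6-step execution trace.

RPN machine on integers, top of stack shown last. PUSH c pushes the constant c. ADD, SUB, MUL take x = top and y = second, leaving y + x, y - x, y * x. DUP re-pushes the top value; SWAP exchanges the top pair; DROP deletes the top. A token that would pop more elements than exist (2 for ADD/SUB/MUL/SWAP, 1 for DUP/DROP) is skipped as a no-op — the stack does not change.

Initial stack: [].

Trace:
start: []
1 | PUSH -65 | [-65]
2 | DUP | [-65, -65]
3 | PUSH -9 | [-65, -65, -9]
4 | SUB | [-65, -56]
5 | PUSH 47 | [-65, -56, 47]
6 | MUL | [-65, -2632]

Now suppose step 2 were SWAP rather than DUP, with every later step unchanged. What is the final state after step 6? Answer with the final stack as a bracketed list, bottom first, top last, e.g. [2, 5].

(re-executing from step 2 with the substitution; state before step 2: [-65])
2 | SWAP | [-65]
3 | PUSH -9 | [-65, -9]
4 | SUB | [-56]
5 | PUSH 47 | [-56, 47]
6 | MUL | [-2632]

[-2632]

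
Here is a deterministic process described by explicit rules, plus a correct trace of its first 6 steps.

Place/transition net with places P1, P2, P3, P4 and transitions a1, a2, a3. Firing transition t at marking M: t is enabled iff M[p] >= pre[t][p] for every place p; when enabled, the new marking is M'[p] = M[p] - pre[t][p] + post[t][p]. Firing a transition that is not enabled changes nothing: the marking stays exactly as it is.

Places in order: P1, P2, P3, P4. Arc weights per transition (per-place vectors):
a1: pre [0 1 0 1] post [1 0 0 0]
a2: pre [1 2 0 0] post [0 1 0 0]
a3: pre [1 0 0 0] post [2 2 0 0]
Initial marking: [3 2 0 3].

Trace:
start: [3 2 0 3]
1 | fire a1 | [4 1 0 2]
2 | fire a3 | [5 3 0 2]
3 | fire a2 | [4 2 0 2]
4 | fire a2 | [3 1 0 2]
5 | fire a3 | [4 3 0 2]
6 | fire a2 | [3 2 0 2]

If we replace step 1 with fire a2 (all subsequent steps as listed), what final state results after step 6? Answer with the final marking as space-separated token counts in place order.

1 2 0 3

(re-executing from step 1 with the substitution; state before step 1: [3 2 0 3])
1 | fire a2 | [2 1 0 3]
2 | fire a3 | [3 3 0 3]
3 | fire a2 | [2 2 0 3]
4 | fire a2 | [1 1 0 3]
5 | fire a3 | [2 3 0 3]
6 | fire a2 | [1 2 0 3]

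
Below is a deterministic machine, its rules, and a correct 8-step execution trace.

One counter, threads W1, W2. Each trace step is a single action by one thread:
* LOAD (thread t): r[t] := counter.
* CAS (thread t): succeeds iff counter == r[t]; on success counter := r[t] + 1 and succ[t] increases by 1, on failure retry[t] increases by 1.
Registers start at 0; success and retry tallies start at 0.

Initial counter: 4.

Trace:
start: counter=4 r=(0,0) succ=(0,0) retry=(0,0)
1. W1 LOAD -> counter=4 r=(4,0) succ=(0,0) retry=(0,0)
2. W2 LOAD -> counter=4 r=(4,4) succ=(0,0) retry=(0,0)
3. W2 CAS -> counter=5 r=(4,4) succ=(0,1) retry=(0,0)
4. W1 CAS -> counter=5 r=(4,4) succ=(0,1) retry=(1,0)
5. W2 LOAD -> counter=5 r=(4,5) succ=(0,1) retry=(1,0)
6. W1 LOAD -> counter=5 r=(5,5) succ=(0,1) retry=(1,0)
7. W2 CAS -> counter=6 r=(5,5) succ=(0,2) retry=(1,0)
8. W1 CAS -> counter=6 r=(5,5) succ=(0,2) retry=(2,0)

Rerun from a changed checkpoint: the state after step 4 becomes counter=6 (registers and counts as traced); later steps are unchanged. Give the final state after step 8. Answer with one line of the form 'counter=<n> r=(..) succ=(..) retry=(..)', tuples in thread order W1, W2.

counter=7 r=(6,6) succ=(0,2) retry=(2,0)

state after step 4 := counter=6 r=(4,4) succ=(0,1) retry=(1,0)
5. W2 LOAD -> counter=6 r=(4,6) succ=(0,1) retry=(1,0)
6. W1 LOAD -> counter=6 r=(6,6) succ=(0,1) retry=(1,0)
7. W2 CAS -> counter=7 r=(6,6) succ=(0,2) retry=(1,0)
8. W1 CAS -> counter=7 r=(6,6) succ=(0,2) retry=(2,0)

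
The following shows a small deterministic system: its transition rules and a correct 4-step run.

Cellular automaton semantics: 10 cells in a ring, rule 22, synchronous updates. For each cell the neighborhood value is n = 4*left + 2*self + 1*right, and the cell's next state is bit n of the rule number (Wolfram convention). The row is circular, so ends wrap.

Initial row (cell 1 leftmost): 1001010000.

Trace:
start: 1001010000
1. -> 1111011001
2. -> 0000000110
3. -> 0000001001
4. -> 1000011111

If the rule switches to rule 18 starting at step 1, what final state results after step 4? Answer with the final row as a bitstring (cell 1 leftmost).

(re-executing steps 1..4 under rule 18; state before step 1: 1001010000)
1. -> 0110001001
2. -> 0001010110
3. -> 0010000001
4. -> 1101000010

1101000010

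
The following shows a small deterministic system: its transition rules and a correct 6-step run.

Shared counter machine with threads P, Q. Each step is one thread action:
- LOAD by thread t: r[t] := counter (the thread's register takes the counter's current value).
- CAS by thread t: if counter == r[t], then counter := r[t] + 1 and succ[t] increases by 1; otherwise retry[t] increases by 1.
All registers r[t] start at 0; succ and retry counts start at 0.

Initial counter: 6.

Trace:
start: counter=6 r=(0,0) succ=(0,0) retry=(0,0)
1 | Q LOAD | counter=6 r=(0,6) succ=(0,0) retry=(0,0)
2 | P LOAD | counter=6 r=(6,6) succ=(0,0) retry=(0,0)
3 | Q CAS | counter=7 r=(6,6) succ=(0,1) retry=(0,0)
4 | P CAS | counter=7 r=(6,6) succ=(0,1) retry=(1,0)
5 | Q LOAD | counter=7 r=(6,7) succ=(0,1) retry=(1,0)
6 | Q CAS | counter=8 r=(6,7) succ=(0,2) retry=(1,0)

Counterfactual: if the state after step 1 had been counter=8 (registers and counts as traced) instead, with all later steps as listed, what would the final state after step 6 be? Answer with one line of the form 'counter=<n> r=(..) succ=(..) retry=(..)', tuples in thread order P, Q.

state after step 1 := counter=8 r=(0,6) succ=(0,0) retry=(0,0)
2 | P LOAD | counter=8 r=(8,6) succ=(0,0) retry=(0,0)
3 | Q CAS | counter=8 r=(8,6) succ=(0,0) retry=(0,1)
4 | P CAS | counter=9 r=(8,6) succ=(1,0) retry=(0,1)
5 | Q LOAD | counter=9 r=(8,9) succ=(1,0) retry=(0,1)
6 | Q CAS | counter=10 r=(8,9) succ=(1,1) retry=(0,1)

counter=10 r=(8,9) succ=(1,1) retry=(0,1)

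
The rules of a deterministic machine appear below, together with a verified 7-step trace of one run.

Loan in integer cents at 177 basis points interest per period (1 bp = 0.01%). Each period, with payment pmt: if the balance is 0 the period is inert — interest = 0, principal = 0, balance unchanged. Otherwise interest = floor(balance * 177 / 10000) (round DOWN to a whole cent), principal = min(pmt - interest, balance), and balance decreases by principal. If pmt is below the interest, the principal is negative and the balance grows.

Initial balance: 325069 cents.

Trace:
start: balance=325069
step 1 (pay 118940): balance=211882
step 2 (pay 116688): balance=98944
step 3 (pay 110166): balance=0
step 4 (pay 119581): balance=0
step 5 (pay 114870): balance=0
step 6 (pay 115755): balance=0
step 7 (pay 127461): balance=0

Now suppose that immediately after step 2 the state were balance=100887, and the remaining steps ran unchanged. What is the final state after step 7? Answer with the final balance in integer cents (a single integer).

state after step 2 := balance=100887
step 3 (pay 110166): balance=0
step 4 (pay 119581): balance=0
step 5 (pay 114870): balance=0
step 6 (pay 115755): balance=0
step 7 (pay 127461): balance=0

0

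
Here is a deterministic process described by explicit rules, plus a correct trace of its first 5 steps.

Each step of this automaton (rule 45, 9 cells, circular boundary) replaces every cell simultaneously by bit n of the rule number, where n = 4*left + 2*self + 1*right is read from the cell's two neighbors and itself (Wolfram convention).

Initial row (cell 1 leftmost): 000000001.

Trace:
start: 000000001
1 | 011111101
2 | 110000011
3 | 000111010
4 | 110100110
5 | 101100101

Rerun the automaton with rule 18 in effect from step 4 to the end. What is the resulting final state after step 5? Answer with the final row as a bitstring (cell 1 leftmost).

(re-executing steps 4..5 under rule 18; state before step 4: 000111010)
4 | 001000001
5 | 110100010

110100010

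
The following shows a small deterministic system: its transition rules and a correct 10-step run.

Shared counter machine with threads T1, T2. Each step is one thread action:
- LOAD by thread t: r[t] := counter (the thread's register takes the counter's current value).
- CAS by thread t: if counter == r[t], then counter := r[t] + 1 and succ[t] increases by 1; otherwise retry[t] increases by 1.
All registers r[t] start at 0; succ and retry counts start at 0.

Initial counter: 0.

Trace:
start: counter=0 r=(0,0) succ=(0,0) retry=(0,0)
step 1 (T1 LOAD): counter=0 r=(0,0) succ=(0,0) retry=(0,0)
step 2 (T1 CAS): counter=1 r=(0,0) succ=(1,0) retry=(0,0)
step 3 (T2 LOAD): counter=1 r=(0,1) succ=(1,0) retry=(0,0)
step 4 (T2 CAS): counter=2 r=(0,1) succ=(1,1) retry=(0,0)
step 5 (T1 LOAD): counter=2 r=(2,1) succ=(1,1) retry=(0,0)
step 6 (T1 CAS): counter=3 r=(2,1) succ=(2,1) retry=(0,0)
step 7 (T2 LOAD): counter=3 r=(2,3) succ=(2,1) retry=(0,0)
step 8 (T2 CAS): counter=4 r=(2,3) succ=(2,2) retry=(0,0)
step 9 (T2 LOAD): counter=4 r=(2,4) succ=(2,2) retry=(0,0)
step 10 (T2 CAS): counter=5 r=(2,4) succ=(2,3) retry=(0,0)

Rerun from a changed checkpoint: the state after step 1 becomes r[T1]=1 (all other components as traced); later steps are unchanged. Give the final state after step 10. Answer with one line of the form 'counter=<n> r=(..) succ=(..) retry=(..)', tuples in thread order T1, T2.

counter=4 r=(1,3) succ=(1,3) retry=(1,0)

state after step 1 := counter=0 r=(1,0) succ=(0,0) retry=(0,0)
step 2 (T1 CAS): counter=0 r=(1,0) succ=(0,0) retry=(1,0)
step 3 (T2 LOAD): counter=0 r=(1,0) succ=(0,0) retry=(1,0)
step 4 (T2 CAS): counter=1 r=(1,0) succ=(0,1) retry=(1,0)
step 5 (T1 LOAD): counter=1 r=(1,0) succ=(0,1) retry=(1,0)
step 6 (T1 CAS): counter=2 r=(1,0) succ=(1,1) retry=(1,0)
step 7 (T2 LOAD): counter=2 r=(1,2) succ=(1,1) retry=(1,0)
step 8 (T2 CAS): counter=3 r=(1,2) succ=(1,2) retry=(1,0)
step 9 (T2 LOAD): counter=3 r=(1,3) succ=(1,2) retry=(1,0)
step 10 (T2 CAS): counter=4 r=(1,3) succ=(1,3) retry=(1,0)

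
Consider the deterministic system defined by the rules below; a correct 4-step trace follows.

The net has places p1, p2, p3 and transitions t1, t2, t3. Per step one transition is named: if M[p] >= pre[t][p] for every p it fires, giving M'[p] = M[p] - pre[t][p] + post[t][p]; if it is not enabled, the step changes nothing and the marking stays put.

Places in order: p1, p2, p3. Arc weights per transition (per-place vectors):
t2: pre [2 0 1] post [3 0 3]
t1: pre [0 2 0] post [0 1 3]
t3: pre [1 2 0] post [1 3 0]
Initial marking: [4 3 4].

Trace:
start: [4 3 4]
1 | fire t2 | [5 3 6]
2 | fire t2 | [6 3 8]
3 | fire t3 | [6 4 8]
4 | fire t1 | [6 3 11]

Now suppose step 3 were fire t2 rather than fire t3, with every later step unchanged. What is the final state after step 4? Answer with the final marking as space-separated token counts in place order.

7 2 13

(re-executing from step 3 with the substitution; state before step 3: [6 3 8])
3 | fire t2 | [7 3 10]
4 | fire t1 | [7 2 13]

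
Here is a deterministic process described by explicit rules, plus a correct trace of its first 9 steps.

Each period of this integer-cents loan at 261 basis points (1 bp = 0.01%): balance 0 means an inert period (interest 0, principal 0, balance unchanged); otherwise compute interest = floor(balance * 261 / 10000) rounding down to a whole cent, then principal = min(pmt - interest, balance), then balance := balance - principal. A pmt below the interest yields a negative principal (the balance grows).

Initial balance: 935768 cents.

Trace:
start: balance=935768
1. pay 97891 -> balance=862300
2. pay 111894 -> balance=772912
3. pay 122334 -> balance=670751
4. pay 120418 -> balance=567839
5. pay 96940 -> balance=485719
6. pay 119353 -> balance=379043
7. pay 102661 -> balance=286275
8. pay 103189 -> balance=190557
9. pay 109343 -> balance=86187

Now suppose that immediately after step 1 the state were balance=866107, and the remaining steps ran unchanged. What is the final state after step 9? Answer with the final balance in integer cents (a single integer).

state after step 1 := balance=866107
2. pay 111894 -> balance=776818
3. pay 122334 -> balance=674758
4. pay 120418 -> balance=571951
5. pay 96940 -> balance=489938
6. pay 119353 -> balance=383372
7. pay 102661 -> balance=290717
8. pay 103189 -> balance=195115
9. pay 109343 -> balance=90864

90864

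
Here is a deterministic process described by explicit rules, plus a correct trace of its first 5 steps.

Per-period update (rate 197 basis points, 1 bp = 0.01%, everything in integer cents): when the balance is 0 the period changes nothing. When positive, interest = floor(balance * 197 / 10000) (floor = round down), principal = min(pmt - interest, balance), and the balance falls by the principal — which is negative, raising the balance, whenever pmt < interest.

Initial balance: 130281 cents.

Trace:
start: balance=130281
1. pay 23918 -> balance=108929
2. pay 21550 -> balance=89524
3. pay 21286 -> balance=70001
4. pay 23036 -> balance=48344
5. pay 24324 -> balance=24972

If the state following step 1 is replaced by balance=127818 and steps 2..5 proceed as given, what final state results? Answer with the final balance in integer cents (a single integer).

45394

state after step 1 := balance=127818
2. pay 21550 -> balance=108786
3. pay 21286 -> balance=89643
4. pay 23036 -> balance=68372
5. pay 24324 -> balance=45394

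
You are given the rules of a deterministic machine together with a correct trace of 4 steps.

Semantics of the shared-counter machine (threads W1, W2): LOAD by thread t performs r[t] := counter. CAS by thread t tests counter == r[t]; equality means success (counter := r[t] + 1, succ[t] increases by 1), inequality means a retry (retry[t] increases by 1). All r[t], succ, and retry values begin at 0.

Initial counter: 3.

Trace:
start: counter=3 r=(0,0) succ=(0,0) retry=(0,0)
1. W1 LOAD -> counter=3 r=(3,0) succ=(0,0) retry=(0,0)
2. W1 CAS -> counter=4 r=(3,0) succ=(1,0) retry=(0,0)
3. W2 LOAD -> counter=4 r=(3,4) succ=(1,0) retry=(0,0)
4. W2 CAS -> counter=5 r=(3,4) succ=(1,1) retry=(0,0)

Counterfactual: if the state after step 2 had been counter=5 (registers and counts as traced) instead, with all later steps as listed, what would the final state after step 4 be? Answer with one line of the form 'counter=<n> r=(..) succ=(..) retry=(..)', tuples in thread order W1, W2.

counter=6 r=(3,5) succ=(1,1) retry=(0,0)

state after step 2 := counter=5 r=(3,0) succ=(1,0) retry=(0,0)
3. W2 LOAD -> counter=5 r=(3,5) succ=(1,0) retry=(0,0)
4. W2 CAS -> counter=6 r=(3,5) succ=(1,1) retry=(0,0)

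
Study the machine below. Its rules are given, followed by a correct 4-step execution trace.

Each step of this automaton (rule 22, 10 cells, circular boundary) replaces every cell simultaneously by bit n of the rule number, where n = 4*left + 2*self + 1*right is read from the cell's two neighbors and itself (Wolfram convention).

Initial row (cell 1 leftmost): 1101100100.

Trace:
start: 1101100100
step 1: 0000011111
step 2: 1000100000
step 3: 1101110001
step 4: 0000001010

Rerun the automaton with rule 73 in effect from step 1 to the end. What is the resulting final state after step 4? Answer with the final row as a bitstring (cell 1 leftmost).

(re-executing steps 1..4 under rule 73; state before step 1: 1101100100)
step 1: 1101100000
step 2: 1101101110
step 3: 1101101010
step 4: 1101100000

1101100000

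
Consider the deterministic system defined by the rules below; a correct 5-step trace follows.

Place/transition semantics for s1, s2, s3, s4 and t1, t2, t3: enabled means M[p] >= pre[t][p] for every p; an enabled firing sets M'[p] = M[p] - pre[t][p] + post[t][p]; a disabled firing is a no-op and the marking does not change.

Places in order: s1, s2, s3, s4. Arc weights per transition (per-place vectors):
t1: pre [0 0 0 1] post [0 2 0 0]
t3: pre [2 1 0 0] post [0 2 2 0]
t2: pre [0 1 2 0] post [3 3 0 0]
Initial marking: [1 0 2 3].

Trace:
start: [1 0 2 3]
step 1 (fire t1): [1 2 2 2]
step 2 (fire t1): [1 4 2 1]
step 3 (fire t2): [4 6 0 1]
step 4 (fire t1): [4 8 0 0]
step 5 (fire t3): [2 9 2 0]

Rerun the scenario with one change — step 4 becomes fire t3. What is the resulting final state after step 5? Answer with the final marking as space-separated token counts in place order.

0 8 4 1

(re-executing from step 4 with the substitution; state before step 4: [4 6 0 1])
step 4 (fire t3): [2 7 2 1]
step 5 (fire t3): [0 8 4 1]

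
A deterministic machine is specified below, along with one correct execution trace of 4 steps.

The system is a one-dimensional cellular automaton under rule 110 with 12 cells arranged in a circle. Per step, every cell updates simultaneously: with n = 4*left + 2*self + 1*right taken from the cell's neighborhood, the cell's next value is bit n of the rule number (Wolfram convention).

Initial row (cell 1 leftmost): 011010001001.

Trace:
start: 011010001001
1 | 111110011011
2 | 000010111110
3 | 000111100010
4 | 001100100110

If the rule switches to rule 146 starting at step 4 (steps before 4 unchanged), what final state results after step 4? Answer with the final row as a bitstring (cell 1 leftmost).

(re-executing step 4 under rule 146; state before step 4: 000111100010)
4 | 001011010101

001011010101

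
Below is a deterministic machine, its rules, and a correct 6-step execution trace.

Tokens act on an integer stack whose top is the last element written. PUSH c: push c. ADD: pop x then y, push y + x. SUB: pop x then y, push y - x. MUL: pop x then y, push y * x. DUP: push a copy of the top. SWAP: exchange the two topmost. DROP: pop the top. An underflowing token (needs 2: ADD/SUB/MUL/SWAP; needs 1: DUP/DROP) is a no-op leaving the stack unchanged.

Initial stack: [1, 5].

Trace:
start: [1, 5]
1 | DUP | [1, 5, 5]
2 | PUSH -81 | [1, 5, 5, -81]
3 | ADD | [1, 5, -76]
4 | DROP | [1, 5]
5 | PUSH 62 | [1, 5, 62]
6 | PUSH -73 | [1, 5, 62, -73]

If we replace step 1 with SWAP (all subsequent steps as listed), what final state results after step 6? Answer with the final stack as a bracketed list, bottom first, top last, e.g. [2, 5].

(re-executing from step 1 with the substitution; state before step 1: [1, 5])
1 | SWAP | [5, 1]
2 | PUSH -81 | [5, 1, -81]
3 | ADD | [5, -80]
4 | DROP | [5]
5 | PUSH 62 | [5, 62]
6 | PUSH -73 | [5, 62, -73]

[5, 62, -73]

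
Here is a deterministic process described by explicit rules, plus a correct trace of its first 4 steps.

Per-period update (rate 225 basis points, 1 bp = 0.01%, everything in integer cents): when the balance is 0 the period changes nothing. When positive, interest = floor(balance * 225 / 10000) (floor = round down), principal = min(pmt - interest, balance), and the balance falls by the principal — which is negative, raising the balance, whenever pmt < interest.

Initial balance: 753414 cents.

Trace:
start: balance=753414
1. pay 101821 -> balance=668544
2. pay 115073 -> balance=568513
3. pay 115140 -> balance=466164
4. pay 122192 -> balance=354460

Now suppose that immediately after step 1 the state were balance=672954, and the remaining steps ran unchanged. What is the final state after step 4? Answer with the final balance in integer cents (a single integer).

359174

state after step 1 := balance=672954
2. pay 115073 -> balance=573022
3. pay 115140 -> balance=470774
4. pay 122192 -> balance=359174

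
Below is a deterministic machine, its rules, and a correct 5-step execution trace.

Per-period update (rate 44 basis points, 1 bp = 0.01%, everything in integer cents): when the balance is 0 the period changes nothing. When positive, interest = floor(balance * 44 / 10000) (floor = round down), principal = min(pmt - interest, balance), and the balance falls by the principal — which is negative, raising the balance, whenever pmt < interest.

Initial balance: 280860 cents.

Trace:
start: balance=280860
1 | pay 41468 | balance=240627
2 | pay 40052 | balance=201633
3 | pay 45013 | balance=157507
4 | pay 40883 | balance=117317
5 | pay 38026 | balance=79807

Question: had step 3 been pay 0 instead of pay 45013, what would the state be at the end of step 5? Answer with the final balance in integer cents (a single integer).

(re-executing from step 3 with the substitution; state before step 3: balance=201633)
3 | pay 0 | balance=202520
4 | pay 40883 | balance=162528
5 | pay 38026 | balance=125217

125217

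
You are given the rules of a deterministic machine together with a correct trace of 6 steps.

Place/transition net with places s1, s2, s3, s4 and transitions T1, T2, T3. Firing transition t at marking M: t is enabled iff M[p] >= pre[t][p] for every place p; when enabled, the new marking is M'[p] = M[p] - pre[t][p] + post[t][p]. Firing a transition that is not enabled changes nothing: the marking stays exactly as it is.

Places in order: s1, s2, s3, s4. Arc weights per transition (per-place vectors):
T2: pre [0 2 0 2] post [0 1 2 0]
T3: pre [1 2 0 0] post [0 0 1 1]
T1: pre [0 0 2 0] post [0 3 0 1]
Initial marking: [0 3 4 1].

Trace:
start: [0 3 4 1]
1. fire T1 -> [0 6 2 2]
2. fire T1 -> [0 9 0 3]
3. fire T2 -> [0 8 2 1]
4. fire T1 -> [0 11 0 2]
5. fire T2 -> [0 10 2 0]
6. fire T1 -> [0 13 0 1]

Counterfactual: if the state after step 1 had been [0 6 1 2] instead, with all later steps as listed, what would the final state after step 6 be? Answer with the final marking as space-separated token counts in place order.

state after step 1 := [0 6 1 2]
2. fire T1 -> [0 6 1 2]
3. fire T2 -> [0 5 3 0]
4. fire T1 -> [0 8 1 1]
5. fire T2 -> [0 8 1 1]
6. fire T1 -> [0 8 1 1]

0 8 1 1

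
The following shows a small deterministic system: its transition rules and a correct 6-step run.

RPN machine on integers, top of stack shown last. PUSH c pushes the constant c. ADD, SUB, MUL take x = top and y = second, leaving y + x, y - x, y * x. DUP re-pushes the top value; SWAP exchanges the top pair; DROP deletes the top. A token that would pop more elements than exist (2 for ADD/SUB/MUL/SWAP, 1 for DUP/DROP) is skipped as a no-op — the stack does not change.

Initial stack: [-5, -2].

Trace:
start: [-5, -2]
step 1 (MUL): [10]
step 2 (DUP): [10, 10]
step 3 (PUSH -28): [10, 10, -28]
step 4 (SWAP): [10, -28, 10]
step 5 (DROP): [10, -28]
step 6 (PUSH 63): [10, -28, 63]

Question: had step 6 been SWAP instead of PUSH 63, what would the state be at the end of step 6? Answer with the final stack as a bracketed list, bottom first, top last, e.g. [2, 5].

(re-executing from step 6 with the substitution; state before step 6: [10, -28])
step 6 (SWAP): [-28, 10]

[-28, 10]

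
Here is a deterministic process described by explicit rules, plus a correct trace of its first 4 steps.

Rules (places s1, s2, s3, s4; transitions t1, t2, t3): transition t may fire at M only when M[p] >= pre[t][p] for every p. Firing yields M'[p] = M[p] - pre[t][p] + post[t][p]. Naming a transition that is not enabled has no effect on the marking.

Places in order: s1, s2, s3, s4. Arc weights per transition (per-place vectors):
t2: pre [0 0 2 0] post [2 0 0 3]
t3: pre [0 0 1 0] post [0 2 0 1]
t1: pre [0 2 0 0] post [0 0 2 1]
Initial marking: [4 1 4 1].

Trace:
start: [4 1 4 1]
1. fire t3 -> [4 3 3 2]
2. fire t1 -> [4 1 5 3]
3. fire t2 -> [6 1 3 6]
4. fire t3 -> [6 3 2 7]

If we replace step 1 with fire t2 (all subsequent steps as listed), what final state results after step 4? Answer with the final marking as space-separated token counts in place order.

8 1 0 7

(re-executing from step 1 with the substitution; state before step 1: [4 1 4 1])
1. fire t2 -> [6 1 2 4]
2. fire t1 -> [6 1 2 4]
3. fire t2 -> [8 1 0 7]
4. fire t3 -> [8 1 0 7]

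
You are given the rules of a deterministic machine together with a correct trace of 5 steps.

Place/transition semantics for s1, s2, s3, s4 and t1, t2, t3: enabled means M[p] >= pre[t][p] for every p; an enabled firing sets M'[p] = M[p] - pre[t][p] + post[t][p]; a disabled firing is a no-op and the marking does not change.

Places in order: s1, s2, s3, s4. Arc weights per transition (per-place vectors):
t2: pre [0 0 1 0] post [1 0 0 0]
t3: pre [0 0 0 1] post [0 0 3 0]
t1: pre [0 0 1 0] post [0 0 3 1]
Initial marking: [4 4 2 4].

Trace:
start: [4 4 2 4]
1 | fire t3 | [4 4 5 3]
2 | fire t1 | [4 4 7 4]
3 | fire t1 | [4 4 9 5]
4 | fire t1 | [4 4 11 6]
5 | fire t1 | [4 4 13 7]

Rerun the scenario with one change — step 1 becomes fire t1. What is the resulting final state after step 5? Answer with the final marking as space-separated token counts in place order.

(re-executing from step 1 with the substitution; state before step 1: [4 4 2 4])
1 | fire t1 | [4 4 4 5]
2 | fire t1 | [4 4 6 6]
3 | fire t1 | [4 4 8 7]
4 | fire t1 | [4 4 10 8]
5 | fire t1 | [4 4 12 9]

4 4 12 9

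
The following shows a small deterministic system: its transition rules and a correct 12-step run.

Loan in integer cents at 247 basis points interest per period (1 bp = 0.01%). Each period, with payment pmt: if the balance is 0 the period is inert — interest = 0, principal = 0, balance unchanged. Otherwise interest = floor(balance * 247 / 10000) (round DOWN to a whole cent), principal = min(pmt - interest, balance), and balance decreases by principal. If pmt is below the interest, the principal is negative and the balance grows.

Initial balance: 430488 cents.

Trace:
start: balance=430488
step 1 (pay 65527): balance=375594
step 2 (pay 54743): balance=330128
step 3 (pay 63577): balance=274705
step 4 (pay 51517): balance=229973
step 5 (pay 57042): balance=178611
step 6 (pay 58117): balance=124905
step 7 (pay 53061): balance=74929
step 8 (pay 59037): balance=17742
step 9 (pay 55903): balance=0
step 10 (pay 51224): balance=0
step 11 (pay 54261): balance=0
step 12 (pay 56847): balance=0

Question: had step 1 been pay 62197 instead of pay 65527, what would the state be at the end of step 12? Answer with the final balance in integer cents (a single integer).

0

(re-executing from step 1 with the substitution; state before step 1: balance=430488)
step 1 (pay 62197): balance=378924
step 2 (pay 54743): balance=333540
step 3 (pay 63577): balance=278201
step 4 (pay 51517): balance=233555
step 5 (pay 57042): balance=182281
step 6 (pay 58117): balance=128666
step 7 (pay 53061): balance=78783
step 8 (pay 59037): balance=21691
step 9 (pay 55903): balance=0
step 10 (pay 51224): balance=0
step 11 (pay 54261): balance=0
step 12 (pay 56847): balance=0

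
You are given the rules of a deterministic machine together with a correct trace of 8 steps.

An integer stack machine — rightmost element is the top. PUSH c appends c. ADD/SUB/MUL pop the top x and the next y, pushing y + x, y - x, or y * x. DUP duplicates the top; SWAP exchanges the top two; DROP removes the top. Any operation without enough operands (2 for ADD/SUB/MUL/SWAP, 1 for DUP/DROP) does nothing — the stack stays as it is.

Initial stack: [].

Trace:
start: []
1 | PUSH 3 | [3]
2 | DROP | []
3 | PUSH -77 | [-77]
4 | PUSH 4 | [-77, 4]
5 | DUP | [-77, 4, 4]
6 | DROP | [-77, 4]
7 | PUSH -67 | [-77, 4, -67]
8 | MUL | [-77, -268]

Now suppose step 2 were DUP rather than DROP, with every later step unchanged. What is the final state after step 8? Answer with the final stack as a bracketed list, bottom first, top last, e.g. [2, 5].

(re-executing from step 2 with the substitution; state before step 2: [3])
2 | DUP | [3, 3]
3 | PUSH -77 | [3, 3, -77]
4 | PUSH 4 | [3, 3, -77, 4]
5 | DUP | [3, 3, -77, 4, 4]
6 | DROP | [3, 3, -77, 4]
7 | PUSH -67 | [3, 3, -77, 4, -67]
8 | MUL | [3, 3, -77, -268]

[3, 3, -77, -268]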